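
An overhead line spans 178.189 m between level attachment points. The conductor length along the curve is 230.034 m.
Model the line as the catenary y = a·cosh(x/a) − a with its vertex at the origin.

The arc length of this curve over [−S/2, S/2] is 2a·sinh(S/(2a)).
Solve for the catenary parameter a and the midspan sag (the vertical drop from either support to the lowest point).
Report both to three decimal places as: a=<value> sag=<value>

a=70.197 sag=64.549

seed: a₀ = √(S³/(24(L−S))) = √(178.189³/(24·51.845)) = 67.431415
iter 1: u=1.321261  f(a)=+4.718e+00  f'(a)=-1.823e+00  a ← 67.431415 − (+4.718e+00/-1.823e+00) = 70.018885
iter 2: u=1.272435  f(a)=+2.852e-01  f'(a)=-1.609e+00  a ← 70.018885 − (+2.852e-01/-1.609e+00) = 70.196103
iter 3: u=1.269223  f(a)=+1.190e-03  f'(a)=-1.596e+00  a ← 70.196103 − (+1.190e-03/-1.596e+00) = 70.196849
iter 4: u=1.269209  f(a)=+2.091e-08  f'(a)=-1.596e+00  a ← 70.196849 − (+2.091e-08/-1.596e+00) = 70.196849
iter 5: u=1.269209  f(a)=+2.842e-14  f'(a)=-1.596e+00  a ← 70.196849 − (+2.842e-14/-1.596e+00) = 70.196849
converged: |Δa| < 1e-12 after 5 iterations
sag = a·(cosh(S/(2a)) − 1) = 70.196849·(cosh(1.269209) − 1) = 64.549238
T_max/T_min = cosh(S/(2a)) = 1.919546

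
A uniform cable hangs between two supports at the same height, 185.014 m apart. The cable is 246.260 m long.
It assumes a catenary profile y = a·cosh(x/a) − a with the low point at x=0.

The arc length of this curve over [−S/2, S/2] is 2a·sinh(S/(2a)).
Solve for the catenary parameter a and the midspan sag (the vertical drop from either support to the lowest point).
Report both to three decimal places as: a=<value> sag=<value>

a=68.678 sag=72.310

seed: a₀ = √(S³/(24(L−S))) = √(185.014³/(24·61.246)) = 65.639068
iter 1: u=1.409328  f(a)=+6.378e+00  f'(a)=-2.264e+00  a ← 65.639068 − (+6.378e+00/-2.264e+00) = 68.456139
iter 2: u=1.351332  f(a)=+4.336e-01  f'(a)=-1.966e+00  a ← 68.456139 − (+4.336e-01/-1.966e+00) = 68.676702
iter 3: u=1.346992  f(a)=+2.327e-03  f'(a)=-1.945e+00  a ← 68.676702 − (+2.327e-03/-1.945e+00) = 68.677898
iter 4: u=1.346969  f(a)=+6.781e-08  f'(a)=-1.945e+00  a ← 68.677898 − (+6.781e-08/-1.945e+00) = 68.677898
iter 5: u=1.346969  f(a)=+0.000e+00  f'(a)=-1.945e+00  a ← 68.677898 − (+0.000e+00/-1.945e+00) = 68.677898
converged: |Δa| < 1e-12 after 5 iterations
sag = a·(cosh(S/(2a)) − 1) = 68.677898·(cosh(1.346969) − 1) = 72.310224
T_max/T_min = cosh(S/(2a)) = 2.052889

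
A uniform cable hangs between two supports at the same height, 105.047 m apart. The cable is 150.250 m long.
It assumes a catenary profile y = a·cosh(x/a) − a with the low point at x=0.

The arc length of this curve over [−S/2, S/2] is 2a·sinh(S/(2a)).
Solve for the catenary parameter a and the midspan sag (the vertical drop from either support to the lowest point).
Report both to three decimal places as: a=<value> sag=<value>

seed: a₀ = √(S³/(24(L−S))) = √(105.047³/(24·45.203)) = 32.687841
iter 1: u=1.606821  f(a)=+6.207e+00  f'(a)=-3.549e+00  a ← 32.687841 − (+6.207e+00/-3.549e+00) = 34.436919
iter 2: u=1.525209  f(a)=+5.330e-01  f'(a)=-2.963e+00  a ← 34.436919 − (+5.330e-01/-2.963e+00) = 34.616796
iter 3: u=1.517284  f(a)=+4.746e-03  f'(a)=-2.911e+00  a ← 34.616796 − (+4.746e-03/-2.911e+00) = 34.618427
iter 4: u=1.517212  f(a)=+3.837e-07  f'(a)=-2.910e+00  a ← 34.618427 − (+3.837e-07/-2.910e+00) = 34.618427
iter 5: u=1.517212  f(a)=+2.842e-14  f'(a)=-2.910e+00  a ← 34.618427 − (+2.842e-14/-2.910e+00) = 34.618427
converged: |Δa| < 1e-12 after 5 iterations
sag = a·(cosh(S/(2a)) − 1) = 34.618427·(cosh(1.517212) − 1) = 48.099172
T_max/T_min = cosh(S/(2a)) = 2.389410

a=34.618 sag=48.099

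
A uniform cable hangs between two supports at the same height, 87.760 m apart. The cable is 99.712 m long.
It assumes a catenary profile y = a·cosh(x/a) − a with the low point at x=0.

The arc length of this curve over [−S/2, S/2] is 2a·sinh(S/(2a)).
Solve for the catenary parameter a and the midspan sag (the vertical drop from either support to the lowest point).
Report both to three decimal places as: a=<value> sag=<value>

a=49.504 sag=20.755

seed: a₀ = √(S³/(24(L−S))) = √(87.760³/(24·11.952)) = 48.542150
iter 1: u=0.903957  f(a)=+4.979e-01  f'(a)=-5.339e-01  a ← 48.542150 − (+4.979e-01/-5.339e-01) = 49.474833
iter 2: u=0.886916  f(a)=+1.471e-02  f'(a)=-5.027e-01  a ← 49.474833 − (+1.471e-02/-5.027e-01) = 49.504099
iter 3: u=0.886391  f(a)=+1.371e-05  f'(a)=-5.018e-01  a ← 49.504099 − (+1.371e-05/-5.018e-01) = 49.504126
iter 4: u=0.886391  f(a)=+1.195e-11  f'(a)=-5.018e-01  a ← 49.504126 − (+1.195e-11/-5.018e-01) = 49.504126
converged: |Δa| < 1e-12 after 4 iterations
sag = a·(cosh(S/(2a)) − 1) = 49.504126·(cosh(0.886391) − 1) = 20.754533
T_max/T_min = cosh(S/(2a)) = 1.419249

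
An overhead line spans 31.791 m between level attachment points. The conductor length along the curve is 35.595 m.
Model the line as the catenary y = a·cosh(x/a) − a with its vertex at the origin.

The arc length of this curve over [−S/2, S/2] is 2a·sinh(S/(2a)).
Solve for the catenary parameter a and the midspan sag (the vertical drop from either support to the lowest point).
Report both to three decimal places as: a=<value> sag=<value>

seed: a₀ = √(S³/(24(L−S))) = √(31.791³/(24·3.804)) = 18.759895
iter 1: u=0.847313  f(a)=+1.389e-01  f'(a)=-4.354e-01  a ← 18.759895 − (+1.389e-01/-4.354e-01) = 19.078921
iter 2: u=0.833145  f(a)=+3.623e-03  f'(a)=-4.130e-01  a ← 19.078921 − (+3.623e-03/-4.130e-01) = 19.087693
iter 3: u=0.832762  f(a)=+2.610e-06  f'(a)=-4.124e-01  a ← 19.087693 − (+2.610e-06/-4.124e-01) = 19.087699
iter 4: u=0.832761  f(a)=+1.350e-12  f'(a)=-4.124e-01  a ← 19.087699 − (+1.350e-12/-4.124e-01) = 19.087699
converged: |Δa| < 1e-12 after 4 iterations
sag = a·(cosh(S/(2a)) − 1) = 19.087699·(cosh(0.832761) − 1) = 7.010026
T_max/T_min = cosh(S/(2a)) = 1.367254

a=19.088 sag=7.010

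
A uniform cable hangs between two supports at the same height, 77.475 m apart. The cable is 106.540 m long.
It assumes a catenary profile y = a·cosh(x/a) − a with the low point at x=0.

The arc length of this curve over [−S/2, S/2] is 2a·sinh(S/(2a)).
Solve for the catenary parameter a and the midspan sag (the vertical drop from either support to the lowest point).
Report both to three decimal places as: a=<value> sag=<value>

seed: a₀ = √(S³/(24(L−S))) = √(77.475³/(24·29.065)) = 25.819724
iter 1: u=1.500307  f(a)=+3.452e+00  f'(a)=-2.801e+00  a ← 25.819724 − (+3.452e+00/-2.801e+00) = 27.052324
iter 2: u=1.431947  f(a)=+2.626e-01  f'(a)=-2.389e+00  a ← 27.052324 − (+2.626e-01/-2.389e+00) = 27.162224
iter 3: u=1.426153  f(a)=+1.796e-03  f'(a)=-2.357e+00  a ← 27.162224 − (+1.796e-03/-2.357e+00) = 27.162986
iter 4: u=1.426113  f(a)=+8.528e-08  f'(a)=-2.357e+00  a ← 27.162986 − (+8.528e-08/-2.357e+00) = 27.162986
iter 5: u=1.426113  f(a)=-1.421e-14  f'(a)=-2.357e+00  a ← 27.162986 − (-1.421e-14/-2.357e+00) = 27.162986
converged: |Δa| < 1e-12 after 5 iterations
sag = a·(cosh(S/(2a)) − 1) = 27.162986·(cosh(1.426113) − 1) = 32.632672
T_max/T_min = cosh(S/(2a)) = 2.201365

a=27.163 sag=32.633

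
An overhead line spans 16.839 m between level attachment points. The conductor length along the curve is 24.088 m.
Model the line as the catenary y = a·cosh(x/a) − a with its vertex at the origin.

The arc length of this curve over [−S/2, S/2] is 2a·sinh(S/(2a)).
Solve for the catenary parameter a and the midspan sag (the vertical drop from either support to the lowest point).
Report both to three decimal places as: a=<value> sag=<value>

a=5.548 sag=7.712

seed: a₀ = √(S³/(24(L−S))) = √(16.839³/(24·7.249)) = 5.238775
iter 1: u=1.607150  f(a)=+9.959e-01  f'(a)=-3.551e+00  a ← 5.238775 − (+9.959e-01/-3.551e+00) = 5.519189
iter 2: u=1.525496  f(a)=+8.555e-02  f'(a)=-2.965e+00  a ← 5.519189 − (+8.555e-02/-2.965e+00) = 5.548039
iter 3: u=1.517563  f(a)=+7.624e-04  f'(a)=-2.913e+00  a ← 5.548039 − (+7.624e-04/-2.913e+00) = 5.548301
iter 4: u=1.517492  f(a)=+6.173e-08  f'(a)=-2.912e+00  a ← 5.548301 − (+6.173e-08/-2.912e+00) = 5.548301
iter 5: u=1.517492  f(a)=+0.000e+00  f'(a)=-2.912e+00  a ← 5.548301 − (+0.000e+00/-2.912e+00) = 5.548301
converged: |Δa| < 1e-12 after 5 iterations
sag = a·(cosh(S/(2a)) − 1) = 5.548301·(cosh(1.517492) − 1) = 7.712226
T_max/T_min = cosh(S/(2a)) = 2.390016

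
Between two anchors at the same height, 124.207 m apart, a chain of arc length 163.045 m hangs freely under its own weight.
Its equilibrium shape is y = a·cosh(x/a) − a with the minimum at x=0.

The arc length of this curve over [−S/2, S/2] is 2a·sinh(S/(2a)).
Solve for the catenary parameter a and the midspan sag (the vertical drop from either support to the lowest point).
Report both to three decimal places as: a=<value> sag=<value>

seed: a₀ = √(S³/(24(L−S))) = √(124.207³/(24·38.838)) = 45.340370
iter 1: u=1.369718  f(a)=+3.810e+00  f'(a)=-2.057e+00  a ← 45.340370 − (+3.810e+00/-2.057e+00) = 47.192830
iter 2: u=1.315952  f(a)=+2.460e-01  f'(a)=-1.799e+00  a ← 47.192830 − (+2.460e-01/-1.799e+00) = 47.329540
iter 3: u=1.312151  f(a)=+1.181e-03  f'(a)=-1.782e+00  a ← 47.329540 − (+1.181e-03/-1.782e+00) = 47.330203
iter 4: u=1.312133  f(a)=+2.754e-08  f'(a)=-1.782e+00  a ← 47.330203 − (+2.754e-08/-1.782e+00) = 47.330203
iter 5: u=1.312133  f(a)=-2.842e-14  f'(a)=-1.782e+00  a ← 47.330203 − (-2.842e-14/-1.782e+00) = 47.330203
converged: |Δa| < 1e-12 after 5 iterations
sag = a·(cosh(S/(2a)) − 1) = 47.330203·(cosh(1.312133) − 1) = 46.935730
T_max/T_min = cosh(S/(2a)) = 1.991666

a=47.330 sag=46.936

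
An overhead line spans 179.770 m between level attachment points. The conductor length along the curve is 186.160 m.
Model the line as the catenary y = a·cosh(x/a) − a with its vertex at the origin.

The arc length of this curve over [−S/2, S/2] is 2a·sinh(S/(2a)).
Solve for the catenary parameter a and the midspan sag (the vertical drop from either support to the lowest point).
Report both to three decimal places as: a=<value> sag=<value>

a=195.664 sag=21.012

seed: a₀ = √(S³/(24(L−S))) = √(179.770³/(24·6.390)) = 194.634479
iter 1: u=0.461814  f(a)=+6.849e-02  f'(a)=-6.707e-02  a ← 194.634479 − (+6.849e-02/-6.707e-02) = 195.655576
iter 2: u=0.459404  f(a)=+5.427e-04  f'(a)=-6.601e-02  a ← 195.655576 − (+5.427e-04/-6.601e-02) = 195.663797
iter 3: u=0.459385  f(a)=+3.468e-08  f'(a)=-6.600e-02  a ← 195.663797 − (+3.468e-08/-6.600e-02) = 195.663797
iter 4: u=0.459385  f(a)=+0.000e+00  f'(a)=-6.600e-02  a ← 195.663797 − (+0.000e+00/-6.600e-02) = 195.663797
converged: |Δa| < 1e-12 after 4 iterations
sag = a·(cosh(S/(2a)) − 1) = 195.663797·(cosh(0.459385) − 1) = 21.011554
T_max/T_min = cosh(S/(2a)) = 1.107386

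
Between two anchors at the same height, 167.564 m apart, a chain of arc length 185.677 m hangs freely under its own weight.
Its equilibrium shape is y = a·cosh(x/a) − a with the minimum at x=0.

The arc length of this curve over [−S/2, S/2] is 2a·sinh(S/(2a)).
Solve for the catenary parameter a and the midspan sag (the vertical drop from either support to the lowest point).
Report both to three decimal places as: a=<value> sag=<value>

seed: a₀ = √(S³/(24(L−S))) = √(167.564³/(24·18.113)) = 104.032794
iter 1: u=0.805342  f(a)=+5.965e-01  f'(a)=-3.713e-01  a ← 104.032794 − (+5.965e-01/-3.713e-01) = 105.639273
iter 2: u=0.793095  f(a)=+1.410e-02  f'(a)=-3.540e-01  a ← 105.639273 − (+1.410e-02/-3.540e-01) = 105.679104
iter 3: u=0.792796  f(a)=+8.298e-06  f'(a)=-3.535e-01  a ← 105.679104 − (+8.298e-06/-3.535e-01) = 105.679127
iter 4: u=0.792796  f(a)=+2.899e-12  f'(a)=-3.535e-01  a ← 105.679127 − (+2.899e-12/-3.535e-01) = 105.679127
converged: |Δa| < 1e-12 after 4 iterations
sag = a·(cosh(S/(2a)) − 1) = 105.679127·(cosh(0.792796) − 1) = 34.987376
T_max/T_min = cosh(S/(2a)) = 1.331072

a=105.679 sag=34.987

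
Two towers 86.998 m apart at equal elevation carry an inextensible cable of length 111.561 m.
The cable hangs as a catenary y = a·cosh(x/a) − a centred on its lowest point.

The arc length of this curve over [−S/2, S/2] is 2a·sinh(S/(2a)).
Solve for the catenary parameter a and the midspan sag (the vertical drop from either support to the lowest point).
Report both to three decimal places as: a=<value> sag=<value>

seed: a₀ = √(S³/(24(L−S))) = √(86.998³/(24·24.563)) = 33.420857
iter 1: u=1.301553  f(a)=+2.166e+00  f'(a)=-1.734e+00  a ← 33.420857 − (+2.166e+00/-1.734e+00) = 34.669910
iter 2: u=1.254661  f(a)=+1.274e-01  f'(a)=-1.536e+00  a ← 34.669910 − (+1.274e-01/-1.536e+00) = 34.752838
iter 3: u=1.251668  f(a)=+5.012e-04  f'(a)=-1.524e+00  a ← 34.752838 − (+5.012e-04/-1.524e+00) = 34.753167
iter 4: u=1.251656  f(a)=+7.826e-09  f'(a)=-1.524e+00  a ← 34.753167 − (+7.826e-09/-1.524e+00) = 34.753167
iter 5: u=1.251656  f(a)=-1.421e-14  f'(a)=-1.524e+00  a ← 34.753167 − (-1.421e-14/-1.524e+00) = 34.753167
converged: |Δa| < 1e-12 after 5 iterations
sag = a·(cosh(S/(2a)) − 1) = 34.753167·(cosh(1.251656) − 1) = 30.967810
T_max/T_min = cosh(S/(2a)) = 1.891079

a=34.753 sag=30.968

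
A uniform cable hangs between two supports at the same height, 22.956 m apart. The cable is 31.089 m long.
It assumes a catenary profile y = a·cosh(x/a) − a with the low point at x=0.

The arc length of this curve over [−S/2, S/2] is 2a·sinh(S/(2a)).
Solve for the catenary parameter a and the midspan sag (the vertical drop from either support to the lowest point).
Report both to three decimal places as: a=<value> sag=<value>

a=8.261 sag=9.342

seed: a₀ = √(S³/(24(L−S))) = √(22.956³/(24·8.133)) = 7.872512
iter 1: u=1.457984  f(a)=+9.095e-01  f'(a)=-2.540e+00  a ← 7.872512 − (+9.095e-01/-2.540e+00) = 8.230568
iter 2: u=1.394557  f(a)=+6.573e-02  f'(a)=-2.185e+00  a ← 8.230568 − (+6.573e-02/-2.185e+00) = 8.260650
iter 3: u=1.389479  f(a)=+4.024e-04  f'(a)=-2.158e+00  a ← 8.260650 − (+4.024e-04/-2.158e+00) = 8.260836
iter 4: u=1.389448  f(a)=+1.529e-08  f'(a)=-2.158e+00  a ← 8.260836 − (+1.529e-08/-2.158e+00) = 8.260836
iter 5: u=1.389448  f(a)=+0.000e+00  f'(a)=-2.158e+00  a ← 8.260836 − (+0.000e+00/-2.158e+00) = 8.260836
converged: |Δa| < 1e-12 after 5 iterations
sag = a·(cosh(S/(2a)) − 1) = 8.260836·(cosh(1.389448) − 1) = 9.342371
T_max/T_min = cosh(S/(2a)) = 2.130923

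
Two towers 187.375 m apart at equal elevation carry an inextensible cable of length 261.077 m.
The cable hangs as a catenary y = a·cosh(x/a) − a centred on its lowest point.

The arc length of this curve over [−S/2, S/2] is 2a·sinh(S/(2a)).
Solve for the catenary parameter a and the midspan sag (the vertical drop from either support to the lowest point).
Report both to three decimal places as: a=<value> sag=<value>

a=64.300 sag=81.216

seed: a₀ = √(S³/(24(L−S))) = √(187.375³/(24·73.702)) = 60.984885
iter 1: u=1.536241  f(a)=+9.202e+00  f'(a)=-3.038e+00  a ← 60.984885 − (+9.202e+00/-3.038e+00) = 64.014131
iter 2: u=1.463544  f(a)=+7.301e-01  f'(a)=-2.573e+00  a ← 64.014131 − (+7.301e-01/-2.573e+00) = 64.297852
iter 3: u=1.457086  f(a)=+5.471e-03  f'(a)=-2.535e+00  a ← 64.297852 − (+5.471e-03/-2.535e+00) = 64.300011
iter 4: u=1.457037  f(a)=+3.122e-07  f'(a)=-2.534e+00  a ← 64.300011 − (+3.122e-07/-2.534e+00) = 64.300011
iter 5: u=1.457037  f(a)=+0.000e+00  f'(a)=-2.534e+00  a ← 64.300011 − (+0.000e+00/-2.534e+00) = 64.300011
converged: |Δa| < 1e-12 after 5 iterations
sag = a·(cosh(S/(2a)) − 1) = 64.300011·(cosh(1.457037) − 1) = 81.215594
T_max/T_min = cosh(S/(2a)) = 2.263073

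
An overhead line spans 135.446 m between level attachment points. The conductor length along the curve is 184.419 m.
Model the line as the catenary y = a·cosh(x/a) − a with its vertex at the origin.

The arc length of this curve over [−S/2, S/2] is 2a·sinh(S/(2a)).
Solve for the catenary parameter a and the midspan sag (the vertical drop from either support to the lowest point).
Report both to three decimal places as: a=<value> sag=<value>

a=48.291 sag=55.798

seed: a₀ = √(S³/(24(L−S))) = √(135.446³/(24·48.973)) = 45.979612
iter 1: u=1.472892  f(a)=+5.595e+00  f'(a)=-2.630e+00  a ← 45.979612 − (+5.595e+00/-2.630e+00) = 48.107280
iter 2: u=1.407750  f(a)=+4.118e-01  f'(a)=-2.256e+00  a ← 48.107280 − (+4.118e-01/-2.256e+00) = 48.289850
iter 3: u=1.402427  f(a)=+2.623e-03  f'(a)=-2.227e+00  a ← 48.289850 − (+2.623e-03/-2.227e+00) = 48.291028
iter 4: u=1.402393  f(a)=+1.079e-07  f'(a)=-2.227e+00  a ← 48.291028 − (+1.079e-07/-2.227e+00) = 48.291028
iter 5: u=1.402393  f(a)=-2.842e-14  f'(a)=-2.227e+00  a ← 48.291028 − (-2.842e-14/-2.227e+00) = 48.291028
converged: |Δa| < 1e-12 after 5 iterations
sag = a·(cosh(S/(2a)) − 1) = 48.291028·(cosh(1.402393) − 1) = 55.798430
T_max/T_min = cosh(S/(2a)) = 2.155462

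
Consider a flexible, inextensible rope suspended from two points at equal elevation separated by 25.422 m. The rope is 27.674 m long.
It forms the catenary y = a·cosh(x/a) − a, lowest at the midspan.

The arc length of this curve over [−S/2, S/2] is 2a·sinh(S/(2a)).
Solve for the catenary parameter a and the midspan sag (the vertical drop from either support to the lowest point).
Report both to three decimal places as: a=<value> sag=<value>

seed: a₀ = √(S³/(24(L−S))) = √(25.422³/(24·2.252)) = 17.435113
iter 1: u=0.729046  f(a)=+6.061e-02  f'(a)=-2.723e-01  a ← 17.435113 − (+6.061e-02/-2.723e-01) = 17.657682
iter 2: u=0.719857  f(a)=+1.180e-03  f'(a)=-2.618e-01  a ← 17.657682 − (+1.180e-03/-2.618e-01) = 17.662190
iter 3: u=0.719673  f(a)=+4.671e-07  f'(a)=-2.616e-01  a ← 17.662190 − (+4.671e-07/-2.616e-01) = 17.662192
iter 4: u=0.719673  f(a)=+7.461e-14  f'(a)=-2.616e-01  a ← 17.662192 − (+7.461e-14/-2.616e-01) = 17.662192
converged: |Δa| < 1e-12 after 4 iterations
sag = a·(cosh(S/(2a)) − 1) = 17.662192·(cosh(0.719673) − 1) = 4.774733
T_max/T_min = cosh(S/(2a)) = 1.270336

a=17.662 sag=4.775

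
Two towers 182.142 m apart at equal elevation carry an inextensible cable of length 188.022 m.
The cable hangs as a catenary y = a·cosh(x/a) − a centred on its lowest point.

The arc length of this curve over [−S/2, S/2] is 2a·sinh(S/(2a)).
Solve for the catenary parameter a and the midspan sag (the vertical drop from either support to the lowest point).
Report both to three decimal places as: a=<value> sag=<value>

seed: a₀ = √(S³/(24(L−S))) = √(182.142³/(24·5.880)) = 206.928766
iter 1: u=0.440108  f(a)=+5.721e-02  f'(a)=-5.794e-02  a ← 206.928766 − (+5.721e-02/-5.794e-02) = 207.916168
iter 2: u=0.438018  f(a)=+4.121e-04  f'(a)=-5.711e-02  a ← 207.916168 − (+4.121e-04/-5.711e-02) = 207.923384
iter 3: u=0.438003  f(a)=+2.172e-08  f'(a)=-5.710e-02  a ← 207.923384 − (+2.172e-08/-5.710e-02) = 207.923384
iter 4: u=0.438003  f(a)=+0.000e+00  f'(a)=-5.710e-02  a ← 207.923384 − (+0.000e+00/-5.710e-02) = 207.923384
converged: |Δa| < 1e-12 after 4 iterations
sag = a·(cosh(S/(2a)) − 1) = 207.923384·(cosh(0.438003) − 1) = 20.265577
T_max/T_min = cosh(S/(2a)) = 1.097467

a=207.923 sag=20.266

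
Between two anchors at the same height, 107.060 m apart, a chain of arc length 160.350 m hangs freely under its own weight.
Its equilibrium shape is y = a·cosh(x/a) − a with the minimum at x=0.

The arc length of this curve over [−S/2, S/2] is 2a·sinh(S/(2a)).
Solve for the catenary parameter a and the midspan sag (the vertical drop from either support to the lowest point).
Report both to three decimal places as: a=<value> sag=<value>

seed: a₀ = √(S³/(24(L−S))) = √(107.060³/(24·53.290)) = 30.975076
iter 1: u=1.728164  f(a)=+8.548e+00  f'(a)=-4.584e+00  a ← 30.975076 − (+8.548e+00/-4.584e+00) = 32.839608
iter 2: u=1.630044  f(a)=+8.326e-01  f'(a)=-3.731e+00  a ← 32.839608 − (+8.326e-01/-3.731e+00) = 33.062766
iter 3: u=1.619042  f(a)=+9.783e-03  f'(a)=-3.644e+00  a ← 33.062766 − (+9.783e-03/-3.644e+00) = 33.065450
iter 4: u=1.618910  f(a)=+1.386e-06  f'(a)=-3.643e+00  a ← 33.065450 − (+1.386e-06/-3.643e+00) = 33.065451
iter 5: u=1.618910  f(a)=+0.000e+00  f'(a)=-3.643e+00  a ← 33.065451 − (+0.000e+00/-3.643e+00) = 33.065451
converged: |Δa| < 1e-12 after 5 iterations
sag = a·(cosh(S/(2a)) − 1) = 33.065451·(cosh(1.618910) − 1) = 53.660293
T_max/T_min = cosh(S/(2a)) = 2.622851

a=33.065 sag=53.660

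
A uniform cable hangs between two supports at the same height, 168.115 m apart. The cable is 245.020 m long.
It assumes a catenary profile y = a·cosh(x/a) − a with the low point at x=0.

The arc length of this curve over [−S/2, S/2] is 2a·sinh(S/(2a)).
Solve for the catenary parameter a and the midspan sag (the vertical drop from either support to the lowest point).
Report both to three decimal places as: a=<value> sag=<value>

seed: a₀ = √(S³/(24(L−S))) = √(168.115³/(24·76.905)) = 50.737234
iter 1: u=1.656722  f(a)=+1.127e+01  f'(a)=-3.949e+00  a ← 50.737234 − (+1.127e+01/-3.949e+00) = 53.591041
iter 2: u=1.568499  f(a)=+1.021e+00  f'(a)=-3.264e+00  a ← 53.591041 − (+1.021e+00/-3.264e+00) = 53.903834
iter 3: u=1.559397  f(a)=+1.022e-02  f'(a)=-3.199e+00  a ← 53.903834 − (+1.022e-02/-3.199e+00) = 53.907029
iter 4: u=1.559305  f(a)=+1.046e-06  f'(a)=-3.198e+00  a ← 53.907029 − (+1.046e-06/-3.198e+00) = 53.907029
iter 5: u=1.559305  f(a)=+2.842e-14  f'(a)=-3.198e+00  a ← 53.907029 − (+2.842e-14/-3.198e+00) = 53.907029
converged: |Δa| < 1e-12 after 5 iterations
sag = a·(cosh(S/(2a)) − 1) = 53.907029·(cosh(1.559305) − 1) = 79.938658
T_max/T_min = cosh(S/(2a)) = 2.482899

a=53.907 sag=79.939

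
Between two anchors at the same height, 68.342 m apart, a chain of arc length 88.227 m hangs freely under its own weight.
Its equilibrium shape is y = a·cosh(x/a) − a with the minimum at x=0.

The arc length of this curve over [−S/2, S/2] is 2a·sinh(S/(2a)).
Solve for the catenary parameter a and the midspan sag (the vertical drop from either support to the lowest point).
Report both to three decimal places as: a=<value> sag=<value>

seed: a₀ = √(S³/(24(L−S))) = √(68.342³/(24·19.885)) = 25.862060
iter 1: u=1.321279  f(a)=+1.810e+00  f'(a)=-1.824e+00  a ← 25.862060 − (+1.810e+00/-1.824e+00) = 26.854459
iter 2: u=1.272452  f(a)=+1.094e-01  f'(a)=-1.609e+00  a ← 26.854459 − (+1.094e-01/-1.609e+00) = 26.922431
iter 3: u=1.269239  f(a)=+4.564e-04  f'(a)=-1.596e+00  a ← 26.922431 − (+4.564e-04/-1.596e+00) = 26.922717
iter 4: u=1.269226  f(a)=+8.022e-09  f'(a)=-1.596e+00  a ← 26.922717 − (+8.022e-09/-1.596e+00) = 26.922717
iter 5: u=1.269226  f(a)=+0.000e+00  f'(a)=-1.596e+00  a ← 26.922717 − (+0.000e+00/-1.596e+00) = 26.922717
converged: |Δa| < 1e-12 after 5 iterations
sag = a·(cosh(S/(2a)) − 1) = 26.922717·(cosh(1.269226) − 1) = 24.757391
T_max/T_min = cosh(S/(2a)) = 1.919573

a=26.923 sag=24.757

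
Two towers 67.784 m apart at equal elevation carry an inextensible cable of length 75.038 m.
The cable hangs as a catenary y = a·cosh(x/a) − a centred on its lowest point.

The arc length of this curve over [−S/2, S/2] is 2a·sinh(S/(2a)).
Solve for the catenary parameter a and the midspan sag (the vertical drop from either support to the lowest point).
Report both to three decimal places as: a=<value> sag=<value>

seed: a₀ = √(S³/(24(L−S))) = √(67.784³/(24·7.254)) = 42.295717
iter 1: u=0.801310  f(a)=+2.365e-01  f'(a)=-3.655e-01  a ← 42.295717 − (+2.365e-01/-3.655e-01) = 42.942638
iter 2: u=0.789239  f(a)=+5.535e-03  f'(a)=-3.486e-01  a ← 42.942638 − (+5.535e-03/-3.486e-01) = 42.958514
iter 3: u=0.788947  f(a)=+3.193e-06  f'(a)=-3.482e-01  a ← 42.958514 − (+3.193e-06/-3.482e-01) = 42.958524
iter 4: u=0.788947  f(a)=+1.052e-12  f'(a)=-3.482e-01  a ← 42.958524 − (+1.052e-12/-3.482e-01) = 42.958524
converged: |Δa| < 1e-12 after 4 iterations
sag = a·(cosh(S/(2a)) − 1) = 42.958524·(cosh(0.788947) − 1) = 14.077519
T_max/T_min = cosh(S/(2a)) = 1.327700

a=42.959 sag=14.078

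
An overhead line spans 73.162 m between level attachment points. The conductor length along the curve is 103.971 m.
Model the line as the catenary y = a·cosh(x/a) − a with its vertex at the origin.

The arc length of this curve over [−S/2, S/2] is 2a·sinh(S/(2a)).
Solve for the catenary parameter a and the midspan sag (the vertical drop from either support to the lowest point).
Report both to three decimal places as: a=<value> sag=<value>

a=24.346 sag=33.058

seed: a₀ = √(S³/(24(L−S))) = √(73.162³/(24·30.809)) = 23.013567
iter 1: u=1.589541  f(a)=+4.135e+00  f'(a)=-3.418e+00  a ← 23.013567 − (+4.135e+00/-3.418e+00) = 24.223274
iter 2: u=1.510159  f(a)=+3.484e-01  f'(a)=-2.864e+00  a ← 24.223274 − (+3.484e-01/-2.864e+00) = 24.344911
iter 3: u=1.502614  f(a)=+2.976e-03  f'(a)=-2.815e+00  a ← 24.344911 − (+2.976e-03/-2.815e+00) = 24.345968
iter 4: u=1.502549  f(a)=+2.213e-07  f'(a)=-2.815e+00  a ← 24.345968 − (+2.213e-07/-2.815e+00) = 24.345968
iter 5: u=1.502549  f(a)=-1.421e-14  f'(a)=-2.815e+00  a ← 24.345968 − (-1.421e-14/-2.815e+00) = 24.345968
converged: |Δa| < 1e-12 after 5 iterations
sag = a·(cosh(S/(2a)) − 1) = 24.345968·(cosh(1.502549) − 1) = 33.058024
T_max/T_min = cosh(S/(2a)) = 2.357844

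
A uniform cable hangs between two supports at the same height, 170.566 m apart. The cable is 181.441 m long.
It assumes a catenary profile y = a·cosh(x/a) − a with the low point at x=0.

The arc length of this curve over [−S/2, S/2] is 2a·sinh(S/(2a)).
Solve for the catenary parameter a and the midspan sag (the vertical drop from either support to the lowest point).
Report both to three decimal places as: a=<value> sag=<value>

a=139.185 sag=26.955

seed: a₀ = √(S³/(24(L−S))) = √(170.566³/(24·10.875)) = 137.885451
iter 1: u=0.618506  f(a)=+2.099e-01  f'(a)=-1.639e-01  a ← 137.885451 − (+2.099e-01/-1.639e-01) = 139.166545
iter 2: u=0.612813  f(a)=+2.961e-03  f'(a)=-1.593e-01  a ← 139.166545 − (+2.961e-03/-1.593e-01) = 139.185140
iter 3: u=0.612731  f(a)=+6.081e-07  f'(a)=-1.592e-01  a ← 139.185140 − (+6.081e-07/-1.592e-01) = 139.185144
iter 4: u=0.612731  f(a)=+2.842e-14  f'(a)=-1.592e-01  a ← 139.185144 − (+2.842e-14/-1.592e-01) = 139.185144
converged: |Δa| < 1e-12 after 4 iterations
sag = a·(cosh(S/(2a)) − 1) = 139.185144·(cosh(0.612731) − 1) = 26.955500
T_max/T_min = cosh(S/(2a)) = 1.193666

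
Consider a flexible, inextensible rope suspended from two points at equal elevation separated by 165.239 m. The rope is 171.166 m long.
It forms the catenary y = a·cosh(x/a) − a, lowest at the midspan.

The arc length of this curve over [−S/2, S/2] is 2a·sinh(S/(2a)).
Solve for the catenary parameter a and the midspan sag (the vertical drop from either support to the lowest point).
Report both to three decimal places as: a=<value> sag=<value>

a=179.043 sag=19.403

seed: a₀ = √(S³/(24(L−S))) = √(165.239³/(24·5.927)) = 178.092550
iter 1: u=0.463913  f(a)=+6.411e-02  f'(a)=-6.800e-02  a ← 178.092550 − (+6.411e-02/-6.800e-02) = 179.035237
iter 2: u=0.461471  f(a)=+5.126e-04  f'(a)=-6.692e-02  a ← 179.035237 − (+5.126e-04/-6.692e-02) = 179.042897
iter 3: u=0.461451  f(a)=+3.336e-08  f'(a)=-6.691e-02  a ← 179.042897 − (+3.336e-08/-6.691e-02) = 179.042897
iter 4: u=0.461451  f(a)=-5.684e-14  f'(a)=-6.691e-02  a ← 179.042897 − (-5.684e-14/-6.691e-02) = 179.042897
converged: |Δa| < 1e-12 after 4 iterations
sag = a·(cosh(S/(2a)) − 1) = 179.042897·(cosh(0.461451) − 1) = 19.403088
T_max/T_min = cosh(S/(2a)) = 1.108371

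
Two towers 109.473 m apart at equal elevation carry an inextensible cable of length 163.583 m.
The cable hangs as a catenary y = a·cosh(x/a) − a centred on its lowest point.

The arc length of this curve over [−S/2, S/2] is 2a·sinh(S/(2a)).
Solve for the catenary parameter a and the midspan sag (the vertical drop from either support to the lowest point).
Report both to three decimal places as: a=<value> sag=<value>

seed: a₀ = √(S³/(24(L−S))) = √(109.473³/(24·54.110)) = 31.784555
iter 1: u=1.722110  f(a)=+8.614e+00  f'(a)=-4.528e+00  a ← 31.784555 − (+8.614e+00/-4.528e+00) = 33.687150
iter 2: u=1.624848  f(a)=+8.341e-01  f'(a)=-3.690e+00  a ← 33.687150 − (+8.341e-01/-3.690e+00) = 33.913203
iter 3: u=1.614017  f(a)=+9.670e-03  f'(a)=-3.605e+00  a ← 33.913203 − (+9.670e-03/-3.605e+00) = 33.915886
iter 4: u=1.613890  f(a)=+1.333e-06  f'(a)=-3.604e+00  a ← 33.915886 − (+1.333e-06/-3.604e+00) = 33.915887
iter 5: u=1.613890  f(a)=+5.684e-14  f'(a)=-3.604e+00  a ← 33.915887 − (+5.684e-14/-3.604e+00) = 33.915887
converged: |Δa| < 1e-12 after 5 iterations
sag = a·(cosh(S/(2a)) − 1) = 33.915887·(cosh(1.613890) − 1) = 54.628661
T_max/T_min = cosh(S/(2a)) = 2.610710

a=33.916 sag=54.629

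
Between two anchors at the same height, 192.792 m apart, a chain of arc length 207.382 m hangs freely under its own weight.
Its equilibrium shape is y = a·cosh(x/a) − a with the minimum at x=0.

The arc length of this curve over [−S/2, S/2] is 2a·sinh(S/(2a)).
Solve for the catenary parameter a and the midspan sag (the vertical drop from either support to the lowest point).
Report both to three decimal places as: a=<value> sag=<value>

seed: a₀ = √(S³/(24(L−S))) = √(192.792³/(24·14.590)) = 143.054079
iter 1: u=0.673843  f(a)=+3.348e-01  f'(a)=-2.134e-01  a ← 143.054079 − (+3.348e-01/-2.134e-01) = 144.623226
iter 2: u=0.666532  f(a)=+5.589e-03  f'(a)=-2.063e-01  a ← 144.623226 − (+5.589e-03/-2.063e-01) = 144.650316
iter 3: u=0.666407  f(a)=+1.616e-06  f'(a)=-2.062e-01  a ← 144.650316 − (+1.616e-06/-2.062e-01) = 144.650323
iter 4: u=0.666407  f(a)=+1.137e-13  f'(a)=-2.062e-01  a ← 144.650323 − (+1.137e-13/-2.062e-01) = 144.650323
converged: |Δa| < 1e-12 after 4 iterations
sag = a·(cosh(S/(2a)) − 1) = 144.650323·(cosh(0.666407) − 1) = 33.325910
T_max/T_min = cosh(S/(2a)) = 1.230389

a=144.650 sag=33.326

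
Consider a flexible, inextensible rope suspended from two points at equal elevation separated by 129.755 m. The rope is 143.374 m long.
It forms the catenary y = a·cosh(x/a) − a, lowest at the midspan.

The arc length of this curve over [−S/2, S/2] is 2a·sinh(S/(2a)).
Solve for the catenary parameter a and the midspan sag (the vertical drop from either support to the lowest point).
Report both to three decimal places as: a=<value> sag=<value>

a=83.011 sag=26.670

seed: a₀ = √(S³/(24(L−S))) = √(129.755³/(24·13.619)) = 81.753795
iter 1: u=0.793572  f(a)=+4.353e-01  f'(a)=-3.546e-01  a ← 81.753795 − (+4.353e-01/-3.546e-01) = 82.981324
iter 2: u=0.781833  f(a)=+9.998e-03  f'(a)=-3.385e-01  a ← 82.981324 − (+9.998e-03/-3.385e-01) = 83.010861
iter 3: u=0.781554  f(a)=+5.549e-06  f'(a)=-3.381e-01  a ← 83.010861 − (+5.549e-06/-3.381e-01) = 83.010877
iter 4: u=0.781554  f(a)=+1.677e-12  f'(a)=-3.381e-01  a ← 83.010877 − (+1.677e-12/-3.381e-01) = 83.010877
converged: |Δa| < 1e-12 after 4 iterations
sag = a·(cosh(S/(2a)) − 1) = 83.010877·(cosh(0.781554) − 1) = 26.669712
T_max/T_min = cosh(S/(2a)) = 1.321280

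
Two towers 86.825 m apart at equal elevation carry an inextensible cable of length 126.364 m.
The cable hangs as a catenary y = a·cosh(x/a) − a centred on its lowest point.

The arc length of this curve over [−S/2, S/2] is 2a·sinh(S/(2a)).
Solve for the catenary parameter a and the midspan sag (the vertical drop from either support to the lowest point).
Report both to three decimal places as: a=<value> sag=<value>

a=27.897 sag=41.170

seed: a₀ = √(S³/(24(L−S))) = √(86.825³/(24·39.539)) = 26.263266
iter 1: u=1.652974  f(a)=+5.767e+00  f'(a)=-3.918e+00  a ← 26.263266 − (+5.767e+00/-3.918e+00) = 27.735073
iter 2: u=1.565256  f(a)=+5.203e-01  f'(a)=-3.240e+00  a ← 27.735073 − (+5.203e-01/-3.240e+00) = 27.895631
iter 3: u=1.556247  f(a)=+5.162e-03  f'(a)=-3.176e+00  a ← 27.895631 − (+5.162e-03/-3.176e+00) = 27.897257
iter 4: u=1.556157  f(a)=+5.193e-07  f'(a)=-3.176e+00  a ← 27.897257 − (+5.193e-07/-3.176e+00) = 27.897257
iter 5: u=1.556157  f(a)=-1.421e-14  f'(a)=-3.176e+00  a ← 27.897257 − (-1.421e-14/-3.176e+00) = 27.897257
converged: |Δa| < 1e-12 after 5 iterations
sag = a·(cosh(S/(2a)) − 1) = 27.897257·(cosh(1.556157) − 1) = 41.169537
T_max/T_min = cosh(S/(2a)) = 2.475756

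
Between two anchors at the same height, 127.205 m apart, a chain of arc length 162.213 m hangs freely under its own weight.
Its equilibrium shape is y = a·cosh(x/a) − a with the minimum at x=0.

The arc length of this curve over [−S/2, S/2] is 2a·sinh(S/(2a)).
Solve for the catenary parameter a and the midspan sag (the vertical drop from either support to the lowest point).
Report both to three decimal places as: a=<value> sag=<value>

seed: a₀ = √(S³/(24(L−S))) = √(127.205³/(24·35.008)) = 49.495647
iter 1: u=1.285012  f(a)=+3.007e+00  f'(a)=-1.662e+00  a ← 49.495647 − (+3.007e+00/-1.662e+00) = 51.304284
iter 2: u=1.239711  f(a)=+1.727e-01  f'(a)=-1.476e+00  a ← 51.304284 − (+1.727e-01/-1.476e+00) = 51.421228
iter 3: u=1.236892  f(a)=+6.461e-04  f'(a)=-1.465e+00  a ← 51.421228 − (+6.461e-04/-1.465e+00) = 51.421669
iter 4: u=1.236881  f(a)=+9.124e-09  f'(a)=-1.465e+00  a ← 51.421669 − (+9.124e-09/-1.465e+00) = 51.421669
iter 5: u=1.236881  f(a)=+0.000e+00  f'(a)=-1.465e+00  a ← 51.421669 − (+0.000e+00/-1.465e+00) = 51.421669
converged: |Δa| < 1e-12 after 5 iterations
sag = a·(cosh(S/(2a)) − 1) = 51.421669·(cosh(1.236881) − 1) = 44.611931
T_max/T_min = cosh(S/(2a)) = 1.867571

a=51.422 sag=44.612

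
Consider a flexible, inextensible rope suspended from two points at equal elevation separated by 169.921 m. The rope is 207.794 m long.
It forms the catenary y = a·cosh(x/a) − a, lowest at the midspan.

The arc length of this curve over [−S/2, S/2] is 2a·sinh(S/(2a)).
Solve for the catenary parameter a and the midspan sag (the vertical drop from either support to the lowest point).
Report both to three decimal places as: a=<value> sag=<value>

a=75.808 sag=52.805

seed: a₀ = √(S³/(24(L−S))) = √(169.921³/(24·37.873)) = 73.468320
iter 1: u=1.156424  f(a)=+2.615e+00  f'(a)=-1.176e+00  a ← 73.468320 − (+2.615e+00/-1.176e+00) = 75.692282
iter 2: u=1.122446  f(a)=+1.234e-01  f'(a)=-1.067e+00  a ← 75.692282 − (+1.234e-01/-1.067e+00) = 75.807946
iter 3: u=1.120733  f(a)=+3.052e-04  f'(a)=-1.062e+00  a ← 75.807946 − (+3.052e-04/-1.062e+00) = 75.808234
iter 4: u=1.120729  f(a)=+1.876e-09  f'(a)=-1.062e+00  a ← 75.808234 − (+1.876e-09/-1.062e+00) = 75.808234
iter 5: u=1.120729  f(a)=+0.000e+00  f'(a)=-1.062e+00  a ← 75.808234 − (+0.000e+00/-1.062e+00) = 75.808234
converged: |Δa| < 1e-12 after 5 iterations
sag = a·(cosh(S/(2a)) − 1) = 75.808234·(cosh(1.120729) − 1) = 52.805432
T_max/T_min = cosh(S/(2a)) = 1.696566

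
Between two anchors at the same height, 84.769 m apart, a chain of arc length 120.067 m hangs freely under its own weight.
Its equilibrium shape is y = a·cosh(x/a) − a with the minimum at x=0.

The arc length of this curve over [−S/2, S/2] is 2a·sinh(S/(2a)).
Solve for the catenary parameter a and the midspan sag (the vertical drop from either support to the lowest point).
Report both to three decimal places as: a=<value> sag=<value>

seed: a₀ = √(S³/(24(L−S))) = √(84.769³/(24·35.298)) = 26.814822
iter 1: u=1.580637  f(a)=+4.681e+00  f'(a)=-3.352e+00  a ← 26.814822 − (+4.681e+00/-3.352e+00) = 28.211332
iter 2: u=1.502393  f(a)=+3.905e-01  f'(a)=-2.814e+00  a ← 28.211332 − (+3.905e-01/-2.814e+00) = 28.350120
iter 3: u=1.495038  f(a)=+3.265e-03  f'(a)=-2.767e+00  a ← 28.350120 − (+3.265e-03/-2.767e+00) = 28.351300
iter 4: u=1.494976  f(a)=+2.325e-07  f'(a)=-2.767e+00  a ← 28.351300 − (+2.325e-07/-2.767e+00) = 28.351300
iter 5: u=1.494976  f(a)=+0.000e+00  f'(a)=-2.767e+00  a ← 28.351300 − (+0.000e+00/-2.767e+00) = 28.351300
converged: |Δa| < 1e-12 after 5 iterations
sag = a·(cosh(S/(2a)) − 1) = 28.351300·(cosh(1.494976) − 1) = 38.040095
T_max/T_min = cosh(S/(2a)) = 2.341741

a=28.351 sag=38.040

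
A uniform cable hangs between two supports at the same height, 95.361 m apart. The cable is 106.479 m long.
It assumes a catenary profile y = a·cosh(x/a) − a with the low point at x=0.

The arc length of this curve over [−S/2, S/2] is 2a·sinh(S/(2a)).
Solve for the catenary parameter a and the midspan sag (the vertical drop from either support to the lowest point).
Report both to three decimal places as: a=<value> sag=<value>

seed: a₀ = √(S³/(24(L−S))) = √(95.361³/(24·11.118)) = 57.008188
iter 1: u=0.836380  f(a)=+3.954e-01  f'(a)=-4.180e-01  a ← 57.008188 − (+3.954e-01/-4.180e-01) = 57.954088
iter 2: u=0.822729  f(a)=+1.006e-02  f'(a)=-3.970e-01  a ← 57.954088 − (+1.006e-02/-3.970e-01) = 57.979417
iter 3: u=0.822369  f(a)=+6.880e-06  f'(a)=-3.965e-01  a ← 57.979417 − (+6.880e-06/-3.965e-01) = 57.979435
iter 4: u=0.822369  f(a)=+3.226e-12  f'(a)=-3.965e-01  a ← 57.979435 − (+3.226e-12/-3.965e-01) = 57.979435
converged: |Δa| < 1e-12 after 4 iterations
sag = a·(cosh(S/(2a)) − 1) = 57.979435·(cosh(0.822369) − 1) = 20.735616
T_max/T_min = cosh(S/(2a)) = 1.357637

a=57.979 sag=20.736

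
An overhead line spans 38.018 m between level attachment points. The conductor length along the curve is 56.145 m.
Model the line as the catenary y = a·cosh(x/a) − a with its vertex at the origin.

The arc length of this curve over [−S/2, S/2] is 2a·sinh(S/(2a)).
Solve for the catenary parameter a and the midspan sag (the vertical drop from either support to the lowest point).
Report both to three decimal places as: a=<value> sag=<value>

seed: a₀ = √(S³/(24(L−S))) = √(38.018³/(24·18.127)) = 11.238680
iter 1: u=1.691391  f(a)=+2.777e+00  f'(a)=-4.248e+00  a ← 11.238680 − (+2.777e+00/-4.248e+00) = 11.892312
iter 2: u=1.598428  f(a)=+2.607e-01  f'(a)=-3.485e+00  a ← 11.892312 − (+2.607e-01/-3.485e+00) = 11.967113
iter 3: u=1.588437  f(a)=+2.823e-03  f'(a)=-3.410e+00  a ← 11.967113 − (+2.823e-03/-3.410e+00) = 11.967941
iter 4: u=1.588327  f(a)=+3.389e-07  f'(a)=-3.409e+00  a ← 11.967941 − (+3.389e-07/-3.409e+00) = 11.967941
iter 5: u=1.588327  f(a)=+7.105e-15  f'(a)=-3.409e+00  a ← 11.967941 − (+7.105e-15/-3.409e+00) = 11.967941
converged: |Δa| < 1e-12 after 5 iterations
sag = a·(cosh(S/(2a)) − 1) = 11.967941·(cosh(1.588327) − 1) = 18.549216
T_max/T_min = cosh(S/(2a)) = 2.549909

a=11.968 sag=18.549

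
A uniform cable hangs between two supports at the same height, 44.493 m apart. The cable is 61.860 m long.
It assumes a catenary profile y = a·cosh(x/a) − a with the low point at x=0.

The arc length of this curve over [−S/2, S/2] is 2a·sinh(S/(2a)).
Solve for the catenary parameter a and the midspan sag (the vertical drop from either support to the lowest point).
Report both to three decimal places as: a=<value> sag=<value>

a=15.321 sag=19.195

seed: a₀ = √(S³/(24(L−S))) = √(44.493³/(24·17.367)) = 14.536823
iter 1: u=1.530355  f(a)=+2.151e+00  f'(a)=-2.998e+00  a ← 14.536823 − (+2.151e+00/-2.998e+00) = 15.254279
iter 2: u=1.458378  f(a)=+1.695e-01  f'(a)=-2.542e+00  a ← 15.254279 − (+1.695e-01/-2.542e+00) = 15.320942
iter 3: u=1.452032  f(a)=+1.251e-03  f'(a)=-2.505e+00  a ← 15.320942 − (+1.251e-03/-2.505e+00) = 15.321442
iter 4: u=1.451985  f(a)=+6.932e-08  f'(a)=-2.505e+00  a ← 15.321442 − (+6.932e-08/-2.505e+00) = 15.321442
iter 5: u=1.451985  f(a)=+0.000e+00  f'(a)=-2.505e+00  a ← 15.321442 − (+0.000e+00/-2.505e+00) = 15.321442
converged: |Δa| < 1e-12 after 5 iterations
sag = a·(cosh(S/(2a)) − 1) = 15.321442·(cosh(1.451985) − 1) = 19.195387
T_max/T_min = cosh(S/(2a)) = 2.252845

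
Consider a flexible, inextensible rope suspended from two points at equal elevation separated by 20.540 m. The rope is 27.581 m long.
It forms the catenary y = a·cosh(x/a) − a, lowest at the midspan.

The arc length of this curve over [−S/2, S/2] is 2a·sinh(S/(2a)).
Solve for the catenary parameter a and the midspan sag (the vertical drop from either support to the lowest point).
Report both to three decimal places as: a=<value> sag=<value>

seed: a₀ = √(S³/(24(L−S))) = √(20.540³/(24·7.041)) = 7.161069
iter 1: u=1.434143  f(a)=+7.606e-01  f'(a)=-2.402e+00  a ← 7.161069 − (+7.606e-01/-2.402e+00) = 7.477739
iter 2: u=1.373410  f(a)=+5.336e-02  f'(a)=-2.076e+00  a ← 7.477739 − (+5.336e-02/-2.076e+00) = 7.503448
iter 3: u=1.368704  f(a)=+3.065e-04  f'(a)=-2.052e+00  a ← 7.503448 − (+3.065e-04/-2.052e+00) = 7.503598
iter 4: u=1.368677  f(a)=+1.024e-08  f'(a)=-2.052e+00  a ← 7.503598 − (+1.024e-08/-2.052e+00) = 7.503598
iter 5: u=1.368677  f(a)=+3.553e-15  f'(a)=-2.052e+00  a ← 7.503598 − (+3.553e-15/-2.052e+00) = 7.503598
converged: |Δa| < 1e-12 after 5 iterations
sag = a·(cosh(S/(2a)) − 1) = 7.503598·(cosh(1.368677) − 1) = 8.196143
T_max/T_min = cosh(S/(2a)) = 2.092295

a=7.504 sag=8.196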